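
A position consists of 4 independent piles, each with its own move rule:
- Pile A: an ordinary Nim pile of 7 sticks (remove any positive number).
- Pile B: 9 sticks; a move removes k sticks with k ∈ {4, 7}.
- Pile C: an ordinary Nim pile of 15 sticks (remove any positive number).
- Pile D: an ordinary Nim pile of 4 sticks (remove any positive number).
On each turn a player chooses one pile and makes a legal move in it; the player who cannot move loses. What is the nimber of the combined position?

14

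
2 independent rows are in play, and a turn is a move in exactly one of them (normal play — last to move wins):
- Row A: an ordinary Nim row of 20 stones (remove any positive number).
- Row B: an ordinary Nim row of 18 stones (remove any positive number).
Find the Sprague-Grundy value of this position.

6

Row A is a plain Nim row of size 20, so its Grundy value is 20.
Row B is a plain Nim row of size 18, so its Grundy value is 18.
By the Sprague-Grundy theorem, the Grundy value of a sum of independent games is the XOR of the component values.
Combined value = 20 ⊕ 18 = 6.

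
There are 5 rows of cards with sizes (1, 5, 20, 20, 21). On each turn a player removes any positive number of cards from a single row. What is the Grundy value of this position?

In binary:
  00001  (1)
  00101  (5)
  10100  (20)
  10100  (20)
  10101  (21)
  -----
  10001  (17)

17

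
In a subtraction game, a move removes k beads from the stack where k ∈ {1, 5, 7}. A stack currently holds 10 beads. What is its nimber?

Grundy values for subtraction set {1, 5, 7}:
g(0) = mex{} = 0
g(1) = mex{0} = 1
g(2) = mex{1} = 0
g(3) = mex{0} = 1
g(4) = mex{1} = 0
g(5) = mex{0} = 1
g(6) = mex{1} = 0
g(7) = mex{0} = 1
g(8) = mex{1} = 0
g(9) = mex{0} = 1
g(10) = mex{1} = 0
So g(10) = 0.

0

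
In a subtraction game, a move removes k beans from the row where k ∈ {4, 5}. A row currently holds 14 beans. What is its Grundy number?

1

Compute g(0), g(1), … for moves {4, 5}:
g(0) = mex{} = 0
g(1) = mex{} = 0
g(2) = mex{} = 0
g(3) = mex{} = 0
g(4) = mex{0} = 1
g(5) = mex{0} = 1
g(6) = mex{0} = 1
g(7) = mex{0} = 1
g(8) = mex{0,1} = 2
g(9) = mex{1} = 0
g(10) = mex{1} = 0
g(11) = mex{1} = 0
g(12) = mex{1,2} = 0
g(13) = mex{0,2} = 1
g(14) = mex{0} = 1
So g(14) = 1.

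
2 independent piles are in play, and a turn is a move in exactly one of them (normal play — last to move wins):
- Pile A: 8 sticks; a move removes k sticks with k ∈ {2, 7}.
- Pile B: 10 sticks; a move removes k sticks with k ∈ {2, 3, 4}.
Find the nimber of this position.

Grundy values for pile A (subtraction set {2, 7}):
g(0) = mex{} = 0
g(1) = mex{} = 0
g(2) = mex{0} = 1
g(3) = mex{0} = 1
g(4) = mex{1} = 0
g(5) = mex{1} = 0
g(6) = mex{0} = 1
g(7) = mex{0} = 1
g(8) = mex{0,1} = 2
So g(8) = 2.
For pile B, compute g(0), g(1), … with moves {2, 3, 4}:
k:     0  1  2  3  4  5  6  7  8  9 10
g(k):  0  0  1  1  2  2  0  0  1  1  2
So g(10) = 2.
The value of a disjunctive sum is the nim-sum of the parts.
Combined value = 2 ⊕ 2 = 0.

0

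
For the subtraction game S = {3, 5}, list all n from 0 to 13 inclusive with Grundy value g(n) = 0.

Build the Grundy sequence with g(k) = mex{g(k−s) : s ∈ {3, 5}, s ≤ k}:
k:     0  1  2  3  4  5  6  7  8  9 10 11 12 13
g(k):  0  0  0  1  1  1  2  2  0  0  0  1  1  1
The P-positions (g = 0) in 0..13 are 0, 1, 2, 8, 9, 10.

0, 1, 2, 8, 9, 10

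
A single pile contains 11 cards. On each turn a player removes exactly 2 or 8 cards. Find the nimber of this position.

0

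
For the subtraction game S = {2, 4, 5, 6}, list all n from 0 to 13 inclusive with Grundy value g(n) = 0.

0, 1, 8, 9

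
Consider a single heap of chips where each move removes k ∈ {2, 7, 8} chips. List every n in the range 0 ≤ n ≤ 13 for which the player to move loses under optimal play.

0, 1, 4, 5, 10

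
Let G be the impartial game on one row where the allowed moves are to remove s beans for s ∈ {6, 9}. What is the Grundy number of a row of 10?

1

Grundy values for subtraction set {6, 9}:
g(0) = mex{} = 0
g(1) = mex{} = 0
g(2) = mex{} = 0
g(3) = mex{} = 0
g(4) = mex{} = 0
g(5) = mex{} = 0
g(6) = mex{0} = 1
g(7) = mex{0} = 1
g(8) = mex{0} = 1
g(9) = mex{0} = 1
g(10) = mex{0} = 1
So g(10) = 1.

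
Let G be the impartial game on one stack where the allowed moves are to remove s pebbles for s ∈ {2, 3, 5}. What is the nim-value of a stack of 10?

Compute g(0), g(1), … for moves {2, 3, 5}:
g(0) = mex{} = 0
g(1) = mex{} = 0
g(2) = mex{0} = 1
g(3) = mex{0} = 1
g(4) = mex{0,1} = 2
g(5) = mex{0,1} = 2
g(6) = mex{0,1,2} = 3
g(7) = mex{1,2} = 0
g(8) = mex{1,2,3} = 0
g(9) = mex{0,2,3} = 1
g(10) = mex{0,2} = 1
So g(10) = 1.

1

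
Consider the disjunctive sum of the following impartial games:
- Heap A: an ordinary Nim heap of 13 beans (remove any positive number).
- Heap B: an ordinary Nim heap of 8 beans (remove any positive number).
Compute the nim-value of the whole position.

5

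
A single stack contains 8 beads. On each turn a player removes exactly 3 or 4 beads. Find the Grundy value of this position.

Grundy values for subtraction set {3, 4}:
k:     0  1  2  3  4  5  6  7  8
g(k):  0  0  0  1  1  1  2  0  0
So g(8) = 0.

0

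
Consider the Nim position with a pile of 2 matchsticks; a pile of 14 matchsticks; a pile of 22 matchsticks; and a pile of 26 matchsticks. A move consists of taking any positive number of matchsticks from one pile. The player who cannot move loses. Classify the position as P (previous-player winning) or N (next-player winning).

Bitwise XOR of the heap sizes:
  00010  (2)
  01110  (14)
  10110  (22)
  11010  (26)
  -----
  00000  (0)
The nim-sum is 0, so this is a P-position: the player to move is in a losing position under optimal play.

P-position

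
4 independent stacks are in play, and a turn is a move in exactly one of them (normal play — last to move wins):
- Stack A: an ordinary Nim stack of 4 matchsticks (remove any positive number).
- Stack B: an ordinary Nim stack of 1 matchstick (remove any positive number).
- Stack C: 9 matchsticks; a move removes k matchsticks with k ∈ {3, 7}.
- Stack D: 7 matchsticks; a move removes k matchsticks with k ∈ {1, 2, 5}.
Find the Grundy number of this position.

5

Stack A is a plain Nim stack of size 4, so its Grundy value is 4.
Stack B is a plain Nim stack of size 1, so its Grundy value is 1.
For stack C, compute g(0), g(1), … with moves {3, 7}:
k:     0  1  2  3  4  5  6  7  8  9
g(k):  0  0  0  1  1  1  0  2  2  1
So g(9) = 1.
For stack D, compute g(0), g(1), … with moves {1, 2, 5}:
g(0) = mex{} = 0
g(1) = mex{0} = 1
g(2) = mex{0,1} = 2
g(3) = mex{1,2} = 0
g(4) = mex{0,2} = 1
g(5) = mex{0,1} = 2
g(6) = mex{1,2} = 0
g(7) = mex{0,2} = 1
So g(7) = 1.
By the Sprague-Grundy theorem, the Grundy value of a sum of independent games is the XOR of the component values.
Combined value = 4 XOR 1 XOR 1 XOR 1 = 5.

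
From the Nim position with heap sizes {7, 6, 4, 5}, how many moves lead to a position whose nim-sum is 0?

0

Write each in binary and XOR column by column:
  111  (7)
  110  (6)
  100  (4)
  101  (5)
  ---
  000  (0)
The nim-sum is already 0, so every move leaves a nonzero nim-sum — there are no winning moves.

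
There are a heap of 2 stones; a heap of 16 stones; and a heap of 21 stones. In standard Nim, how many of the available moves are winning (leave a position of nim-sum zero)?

1

Nim-sum: 2 ^ 16 ^ 21 = 7.
The overall nim-sum is X = 7. A heap of size p has a winning move iff p XOR X < p (reduce it to p XOR X).
  2: 2 XOR 7 = 5 ≥ 2 — no move.
  16: 16 XOR 7 = 23 ≥ 16 — no move.
  21: 21 XOR 7 = 18 < 21 — winning move (to 18).
That gives 1 winning move.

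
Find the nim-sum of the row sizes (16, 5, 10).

Nim-sum: 16 ^ 5 ^ 10 = 31.

31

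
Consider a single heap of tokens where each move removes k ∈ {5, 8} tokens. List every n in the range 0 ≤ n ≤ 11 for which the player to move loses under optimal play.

0, 1, 2, 3, 4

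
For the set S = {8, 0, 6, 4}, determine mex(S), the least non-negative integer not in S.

0 is in the set but 1 is not, so the mex is 1.

1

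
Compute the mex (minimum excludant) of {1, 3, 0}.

The values 0, 1 are all present; 2 is the first non-negative integer missing from the set.

2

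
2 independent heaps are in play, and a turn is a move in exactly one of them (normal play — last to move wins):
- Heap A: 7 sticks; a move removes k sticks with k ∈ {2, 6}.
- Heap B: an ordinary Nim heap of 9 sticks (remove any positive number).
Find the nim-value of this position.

8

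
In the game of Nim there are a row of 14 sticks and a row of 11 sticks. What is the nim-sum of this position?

5

Bitwise XOR of the heap sizes:
  1110  (14)
  1011  (11)
  ----
  0101  (5)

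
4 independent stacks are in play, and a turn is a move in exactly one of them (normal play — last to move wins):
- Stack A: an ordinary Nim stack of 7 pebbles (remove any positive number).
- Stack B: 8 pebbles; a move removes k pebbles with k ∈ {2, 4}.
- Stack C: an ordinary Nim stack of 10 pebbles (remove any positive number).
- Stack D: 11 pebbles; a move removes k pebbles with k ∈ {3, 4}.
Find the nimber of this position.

13

Stack A is a plain Nim stack of size 7, so its Grundy value is 7.
Grundy values for stack B (subtraction set {2, 4}):
g(0) = mex{} = 0
g(1) = mex{} = 0
g(2) = mex{0} = 1
g(3) = mex{0} = 1
g(4) = mex{0,1} = 2
g(5) = mex{0,1} = 2
g(6) = mex{1,2} = 0
g(7) = mex{1,2} = 0
g(8) = mex{0,2} = 1
So g(8) = 1.
Stack C is a plain Nim stack of size 10, so its Grundy value is 10.
For stack D, compute g(0), g(1), … with moves {3, 4}:
k:     0  1  2  3  4  5  6  7  8  9 10 11
g(k):  0  0  0  1  1  1  2  0  0  0  1  1
So g(11) = 1.
The value of a disjunctive sum is the nim-sum of the parts.
Combined value = 7 ⊕ 1 ⊕ 10 ⊕ 1 = 13.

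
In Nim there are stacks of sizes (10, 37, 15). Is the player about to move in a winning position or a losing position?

Compute the nim-sum pairwise:
10 ⊕ 37 = 47
47 ⊕ 15 = 32
The nim-sum is 32 ≠ 0, so this is an N-position: the player to move can win.

Winning position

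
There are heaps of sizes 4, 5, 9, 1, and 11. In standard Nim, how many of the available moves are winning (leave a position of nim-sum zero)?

Compute the nim-sum pairwise:
4 ^ 5 = 1
1 ^ 9 = 8
8 ^ 1 = 9
9 ^ 11 = 2
The overall nim-sum is X = 2. A heap of size p has a winning move iff p XOR X < p (reduce it to p XOR X).
  4: 4 XOR 2 = 6 ≥ 4 — no move.
  5: 5 XOR 2 = 7 ≥ 5 — no move.
  9: 9 XOR 2 = 11 ≥ 9 — no move.
  1: 1 XOR 2 = 3 ≥ 1 — no move.
  11: 11 XOR 2 = 9 < 11 — winning move (to 9).
That gives 1 winning move.

1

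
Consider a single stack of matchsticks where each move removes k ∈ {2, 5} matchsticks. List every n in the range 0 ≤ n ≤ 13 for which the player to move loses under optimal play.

0, 1, 4, 7, 8, 11

Grundy values for subtraction set {2, 5}:
g(0) = mex{} = 0
g(1) = mex{} = 0
g(2) = mex{0} = 1
g(3) = mex{0} = 1
g(4) = mex{1} = 0
g(5) = mex{0,1} = 2
g(6) = mex{0} = 1
g(7) = mex{1,2} = 0
g(8) = mex{1} = 0
g(9) = mex{0} = 1
g(10) = mex{0,2} = 1
g(11) = mex{1} = 0
g(12) = mex{0,1} = 2
g(13) = mex{0} = 1
The P-positions (g = 0) in 0..13 are 0, 1, 4, 7, 8, 11.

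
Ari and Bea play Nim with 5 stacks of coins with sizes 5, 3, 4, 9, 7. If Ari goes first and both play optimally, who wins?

Ari wins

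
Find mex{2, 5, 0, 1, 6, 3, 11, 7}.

The values 0, 1, 2, 3 are all present; 4 is the first non-negative integer missing from the set.

4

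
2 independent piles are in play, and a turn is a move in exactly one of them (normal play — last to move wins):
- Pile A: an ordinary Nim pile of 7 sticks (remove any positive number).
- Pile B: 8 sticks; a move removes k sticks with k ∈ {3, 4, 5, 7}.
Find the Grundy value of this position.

Pile A is a plain Nim pile of size 7, so its Grundy value is 7.
Grundy values for pile B (subtraction set {3, 4, 5, 7}):
k:     0  1  2  3  4  5  6  7  8
g(k):  0  0  0  1  1  1  2  2  2
So g(8) = 2.
The value of a disjunctive sum is the nim-sum of the parts.
Combined value = 7 ⊕ 2 = 5.

5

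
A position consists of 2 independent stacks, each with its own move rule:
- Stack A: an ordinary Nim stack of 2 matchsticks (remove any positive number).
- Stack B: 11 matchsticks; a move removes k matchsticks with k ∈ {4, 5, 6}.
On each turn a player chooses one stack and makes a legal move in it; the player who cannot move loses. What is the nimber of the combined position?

Stack A is a plain Nim stack of size 2, so its Grundy value is 2.
For stack B, compute g(0), g(1), … with moves {4, 5, 6}:
g(0) = mex{} = 0
g(1) = mex{} = 0
g(2) = mex{} = 0
g(3) = mex{} = 0
g(4) = mex{0} = 1
g(5) = mex{0} = 1
g(6) = mex{0} = 1
g(7) = mex{0} = 1
g(8) = mex{0,1} = 2
g(9) = mex{0,1} = 2
g(10) = mex{1} = 0
g(11) = mex{1} = 0
So g(11) = 0.
The value of a disjunctive sum is the nim-sum of the parts.
Combined value = 2 ⊕ 0 = 2.

2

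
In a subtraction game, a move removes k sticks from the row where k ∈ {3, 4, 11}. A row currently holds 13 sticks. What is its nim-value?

2

Grundy values for subtraction set {3, 4, 11}:
g(0) = mex{} = 0
g(1) = mex{} = 0
g(2) = mex{} = 0
g(3) = mex{0} = 1
g(4) = mex{0} = 1
g(5) = mex{0} = 1
g(6) = mex{0,1} = 2
g(7) = mex{1} = 0
g(8) = mex{1} = 0
g(9) = mex{1,2} = 0
g(10) = mex{0,2} = 1
g(11) = mex{0} = 1
g(12) = mex{0} = 1
g(13) = mex{0,1} = 2
So g(13) = 2.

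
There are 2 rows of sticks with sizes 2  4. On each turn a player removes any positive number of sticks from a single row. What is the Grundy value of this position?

Nim-sum: 2 XOR 4 = 6.

6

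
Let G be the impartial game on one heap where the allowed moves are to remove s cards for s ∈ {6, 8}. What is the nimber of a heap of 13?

Grundy values for subtraction set {6, 8}:
k:     0  1  2  3  4  5  6  7  8  9 10 11 12 13
g(k):  0  0  0  0  0  0  1  1  1  1  1  1  2  2
So g(13) = 2.

2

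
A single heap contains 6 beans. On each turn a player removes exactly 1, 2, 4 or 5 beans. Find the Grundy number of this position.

0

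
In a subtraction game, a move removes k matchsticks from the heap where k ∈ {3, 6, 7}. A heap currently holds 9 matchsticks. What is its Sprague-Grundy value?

Build the Grundy sequence with g(k) = mex{g(k−s) : s ∈ {3, 6, 7}, s ≤ k}:
k:     0  1  2  3  4  5  6  7  8  9
g(k):  0  0  0  1  1  1  2  2  2  3
So g(9) = 3.

3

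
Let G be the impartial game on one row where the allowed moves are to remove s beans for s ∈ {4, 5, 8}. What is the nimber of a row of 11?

Compute g(0), g(1), … for moves {4, 5, 8}:
k:     0  1  2  3  4  5  6  7  8  9 10 11
g(k):  0  0  0  0  1  1  1  1  2  2  2  2
So g(11) = 2.

2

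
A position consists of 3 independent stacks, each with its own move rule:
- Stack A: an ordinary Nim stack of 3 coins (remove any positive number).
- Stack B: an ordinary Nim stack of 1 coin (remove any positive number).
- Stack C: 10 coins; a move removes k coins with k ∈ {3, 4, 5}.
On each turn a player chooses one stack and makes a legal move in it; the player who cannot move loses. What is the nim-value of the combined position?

2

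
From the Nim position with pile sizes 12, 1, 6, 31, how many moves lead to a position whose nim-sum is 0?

In binary:
  01100  (12)
  00001  (1)
  00110  (6)
  11111  (31)
  -----
  10100  (20)
The overall nim-sum is X = 20. A pile of size p has a winning move iff p XOR X < p (reduce it to p XOR X).
  12: 12 XOR 20 = 24 ≥ 12 — no move.
  1: 1 XOR 20 = 21 ≥ 1 — no move.
  6: 6 XOR 20 = 18 ≥ 6 — no move.
  31: 31 XOR 20 = 11 < 31 — winning move (to 11).
That gives 1 winning move.

1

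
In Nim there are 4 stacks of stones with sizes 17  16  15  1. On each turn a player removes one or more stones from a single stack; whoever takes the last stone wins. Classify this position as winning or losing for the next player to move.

Winning position

In binary:
  10001  (17)
  10000  (16)
  01111  (15)
  00001  (1)
  -----
  01111  (15)
The nim-sum is 15 ≠ 0, so this is an N-position: the player to move can win.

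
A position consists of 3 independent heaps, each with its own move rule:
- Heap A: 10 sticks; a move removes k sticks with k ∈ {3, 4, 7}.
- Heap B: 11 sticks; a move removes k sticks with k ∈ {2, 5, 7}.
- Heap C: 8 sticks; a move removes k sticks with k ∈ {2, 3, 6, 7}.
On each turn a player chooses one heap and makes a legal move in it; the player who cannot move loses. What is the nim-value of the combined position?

1

For heap A, compute g(0), g(1), … with moves {3, 4, 7}:
g(0) = mex{} = 0
g(1) = mex{} = 0
g(2) = mex{} = 0
g(3) = mex{0} = 1
g(4) = mex{0} = 1
g(5) = mex{0} = 1
g(6) = mex{0,1} = 2
g(7) = mex{0,1} = 2
g(8) = mex{0,1} = 2
g(9) = mex{0,1,2} = 3
g(10) = mex{1,2} = 0
So g(10) = 0.
Build the Grundy sequence for heap B with g(k) = mex{g(k−s) : s ∈ {2, 5, 7}, s ≤ k}:
k:     0  1  2  3  4  5  6  7  8  9 10 11
g(k):  0  0  1  1  0  2  1  3  2  2  0  3
So g(11) = 3.
For heap C, compute g(0), g(1), … with moves {2, 3, 6, 7}:
g(0) = mex{} = 0
g(1) = mex{} = 0
g(2) = mex{0} = 1
g(3) = mex{0} = 1
g(4) = mex{0,1} = 2
g(5) = mex{1} = 0
g(6) = mex{0,1,2} = 3
g(7) = mex{0,2} = 1
g(8) = mex{0,1,3} = 2
So g(8) = 2.
The value of a disjunctive sum is the nim-sum of the parts.
Combined value = 0 ⊕ 3 ⊕ 2 = 1.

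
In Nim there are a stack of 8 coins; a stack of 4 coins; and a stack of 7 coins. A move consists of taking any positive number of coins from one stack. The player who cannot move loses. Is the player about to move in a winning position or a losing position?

Winning position

Compute the nim-sum pairwise:
8 XOR 4 = 12
12 XOR 7 = 11
The nim-sum is 11 ≠ 0, so this is an N-position: the player to move can win.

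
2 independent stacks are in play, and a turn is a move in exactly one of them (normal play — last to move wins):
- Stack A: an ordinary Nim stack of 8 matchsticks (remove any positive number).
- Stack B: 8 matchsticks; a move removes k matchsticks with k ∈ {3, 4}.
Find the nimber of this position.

Stack A is a plain Nim stack of size 8, so its Grundy value is 8.
Build the Grundy sequence for stack B with g(k) = mex{g(k−s) : s ∈ {3, 4}, s ≤ k}:
k:     0  1  2  3  4  5  6  7  8
g(k):  0  0  0  1  1  1  2  0  0
So g(8) = 0.
By the Sprague-Grundy theorem, the Grundy value of a sum of independent games is the XOR of the component values.
Combined value = 8 ⊕ 0 = 8.

8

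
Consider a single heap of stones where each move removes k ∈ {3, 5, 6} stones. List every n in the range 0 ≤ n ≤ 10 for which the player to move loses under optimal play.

Grundy values for subtraction set {3, 5, 6}:
k:     0  1  2  3  4  5  6  7  8  9 10
g(k):  0  0  0  1  1  1  2  2  2  0  0
The P-positions (g = 0) in 0..10 are 0, 1, 2, 9, 10.

0, 1, 2, 9, 10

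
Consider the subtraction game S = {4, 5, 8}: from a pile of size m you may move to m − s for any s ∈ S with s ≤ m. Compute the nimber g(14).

0

Build the Grundy sequence with g(k) = mex{g(k−s) : s ∈ {4, 5, 8}, s ≤ k}:
g(0) = mex{} = 0
g(1) = mex{} = 0
g(2) = mex{} = 0
g(3) = mex{} = 0
g(4) = mex{0} = 1
g(5) = mex{0} = 1
g(6) = mex{0} = 1
g(7) = mex{0} = 1
g(8) = mex{0,1} = 2
g(9) = mex{0,1} = 2
g(10) = mex{0,1} = 2
g(11) = mex{0,1} = 2
g(12) = mex{1,2} = 0
g(13) = mex{1,2} = 0
g(14) = mex{1,2} = 0
So g(14) = 0.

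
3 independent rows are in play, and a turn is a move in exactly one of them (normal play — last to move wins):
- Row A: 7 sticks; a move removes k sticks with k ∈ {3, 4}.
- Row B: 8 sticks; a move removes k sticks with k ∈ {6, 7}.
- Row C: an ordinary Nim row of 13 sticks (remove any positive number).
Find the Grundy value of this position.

Grundy values for row A (subtraction set {3, 4}):
g(0) = mex{} = 0
g(1) = mex{} = 0
g(2) = mex{} = 0
g(3) = mex{0} = 1
g(4) = mex{0} = 1
g(5) = mex{0} = 1
g(6) = mex{0,1} = 2
g(7) = mex{1} = 0
So g(7) = 0.
Build the Grundy sequence for row B with g(k) = mex{g(k−s) : s ∈ {6, 7}, s ≤ k}:
k:     0  1  2  3  4  5  6  7  8
g(k):  0  0  0  0  0  0  1  1  1
So g(8) = 1.
Row C is a plain Nim row of size 13, so its Grundy value is 13.
By the Sprague-Grundy theorem, the Grundy value of a sum of independent games is the XOR of the component values.
Combined value = 0 ⊕ 1 ⊕ 13 = 12.

12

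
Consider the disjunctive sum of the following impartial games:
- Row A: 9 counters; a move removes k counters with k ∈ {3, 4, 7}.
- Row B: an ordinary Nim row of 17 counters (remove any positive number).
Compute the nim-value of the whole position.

Build the Grundy sequence for row A with g(k) = mex{g(k−s) : s ∈ {3, 4, 7}, s ≤ k}:
g(0) = mex{} = 0
g(1) = mex{} = 0
g(2) = mex{} = 0
g(3) = mex{0} = 1
g(4) = mex{0} = 1
g(5) = mex{0} = 1
g(6) = mex{0,1} = 2
g(7) = mex{0,1} = 2
g(8) = mex{0,1} = 2
g(9) = mex{0,1,2} = 3
So g(9) = 3.
Row B is a plain Nim row of size 17, so its Grundy value is 17.
By the Sprague-Grundy theorem, the Grundy value of a sum of independent games is the XOR of the component values.
Combined value = 3 XOR 17 = 18.

18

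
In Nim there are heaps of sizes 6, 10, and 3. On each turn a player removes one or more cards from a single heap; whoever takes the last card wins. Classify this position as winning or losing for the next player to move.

Nim-sum: 6 XOR 10 XOR 3 = 15.
The nim-sum is 15 ≠ 0, so this is an N-position: the player to move can win.

Winning position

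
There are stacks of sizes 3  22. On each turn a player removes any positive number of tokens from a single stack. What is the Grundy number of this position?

21

Bitwise XOR of the heap sizes:
  00011  (3)
  10110  (22)
  -----
  10101  (21)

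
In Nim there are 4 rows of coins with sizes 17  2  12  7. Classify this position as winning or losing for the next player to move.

Winning position

Nim-sum: 17 XOR 2 XOR 12 XOR 7 = 24.
The nim-sum is 24 ≠ 0, so this is an N-position: the player to move can win.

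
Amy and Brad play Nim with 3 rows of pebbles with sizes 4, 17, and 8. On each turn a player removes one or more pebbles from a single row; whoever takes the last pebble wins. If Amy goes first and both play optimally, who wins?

In binary:
  00100  (4)
  10001  (17)
  01000  (8)
  -----
  11101  (29)
The nim-sum is 29 ≠ 0, so this is an N-position: the player to move can win; Amy has a winning move.

Amy wins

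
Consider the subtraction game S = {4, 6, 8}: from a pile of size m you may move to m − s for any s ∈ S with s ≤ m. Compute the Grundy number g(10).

Compute g(0), g(1), … for moves {4, 6, 8}:
g(0) = mex{} = 0
g(1) = mex{} = 0
g(2) = mex{} = 0
g(3) = mex{} = 0
g(4) = mex{0} = 1
g(5) = mex{0} = 1
g(6) = mex{0} = 1
g(7) = mex{0} = 1
g(8) = mex{0,1} = 2
g(9) = mex{0,1} = 2
g(10) = mex{0,1} = 2
So g(10) = 2.

2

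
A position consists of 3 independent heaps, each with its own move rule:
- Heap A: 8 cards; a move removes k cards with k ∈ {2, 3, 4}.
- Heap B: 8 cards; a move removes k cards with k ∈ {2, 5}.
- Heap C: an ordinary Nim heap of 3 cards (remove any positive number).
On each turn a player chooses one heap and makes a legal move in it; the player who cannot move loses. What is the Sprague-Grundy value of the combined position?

2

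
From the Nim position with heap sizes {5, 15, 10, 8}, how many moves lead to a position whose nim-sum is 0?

In binary:
  0101  (5)
  1111  (15)
  1010  (10)
  1000  (8)
  ----
  1000  (8)
The overall nim-sum is X = 8. A heap of size p has a winning move iff p XOR X < p (reduce it to p XOR X).
  5: 5 XOR 8 = 13 ≥ 5 — no move.
  15: 15 XOR 8 = 7 < 15 — winning move (to 7).
  10: 10 XOR 8 = 2 < 10 — winning move (to 2).
  8: 8 XOR 8 = 0 < 8 — winning move (to 0).
That gives 3 winning moves.

3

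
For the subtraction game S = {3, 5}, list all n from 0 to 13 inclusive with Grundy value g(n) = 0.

Grundy values for subtraction set {3, 5}:
k:     0  1  2  3  4  5  6  7  8  9 10 11 12 13
g(k):  0  0  0  1  1  1  2  2  0  0  0  1  1  1
The P-positions (g = 0) in 0..13 are 0, 1, 2, 8, 9, 10.

0, 1, 2, 8, 9, 10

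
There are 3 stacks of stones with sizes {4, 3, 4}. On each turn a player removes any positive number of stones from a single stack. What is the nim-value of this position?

Nim-sum: 4 ^ 3 ^ 4 = 3.

3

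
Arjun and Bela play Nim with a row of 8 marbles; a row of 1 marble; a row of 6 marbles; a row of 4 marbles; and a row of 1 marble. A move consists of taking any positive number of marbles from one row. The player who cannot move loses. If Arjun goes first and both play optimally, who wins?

Compute the nim-sum pairwise:
8 ⊕ 1 = 9
9 ⊕ 6 = 15
15 ⊕ 4 = 11
11 ⊕ 1 = 10
The nim-sum is 10 ≠ 0, so this is an N-position: the player to move can win; Arjun has a winning move.

Arjun wins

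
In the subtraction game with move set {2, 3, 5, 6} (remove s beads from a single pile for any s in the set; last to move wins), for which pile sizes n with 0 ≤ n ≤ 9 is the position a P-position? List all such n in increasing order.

0, 1, 8, 9

Build the Grundy sequence with g(k) = mex{g(k−s) : s ∈ {2, 3, 5, 6}, s ≤ k}:
k:     0  1  2  3  4  5  6  7  8  9
g(k):  0  0  1  1  2  2  3  3  0  0
The P-positions (g = 0) in 0..9 are 0, 1, 8, 9.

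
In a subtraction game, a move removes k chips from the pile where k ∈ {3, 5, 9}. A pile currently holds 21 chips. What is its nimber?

Build the Grundy sequence with g(k) = mex{g(k−s) : s ∈ {3, 5, 9}, s ≤ k}:
k:     0  1  2  3  4  5  6  7  8  9 10 11 12 13 14 15 16 17 18 19 20 21
g(k):  0  0  0  1  1  1  2  2  0  3  3  1  0  2  0  1  0  1  0  1  0  1
So g(21) = 1.

1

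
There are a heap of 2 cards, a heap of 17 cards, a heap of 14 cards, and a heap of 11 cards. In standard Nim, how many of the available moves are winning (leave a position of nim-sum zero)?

1

In binary:
  00010  (2)
  10001  (17)
  01110  (14)
  01011  (11)
  -----
  10110  (22)
The overall nim-sum is X = 22. A heap of size p has a winning move iff p XOR X < p (reduce it to p XOR X).
  2: 2 XOR 22 = 20 ≥ 2 — no move.
  17: 17 XOR 22 = 7 < 17 — winning move (to 7).
  14: 14 XOR 22 = 24 ≥ 14 — no move.
  11: 11 XOR 22 = 29 ≥ 11 — no move.
That gives 1 winning move.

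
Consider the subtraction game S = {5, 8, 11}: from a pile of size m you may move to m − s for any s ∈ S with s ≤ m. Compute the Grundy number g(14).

Grundy values for subtraction set {5, 8, 11}:
k:     0  1  2  3  4  5  6  7  8  9 10 11 12 13 14
g(k):  0  0  0  0  0  1  1  1  1  1  2  2  2  2  2
So g(14) = 2.

2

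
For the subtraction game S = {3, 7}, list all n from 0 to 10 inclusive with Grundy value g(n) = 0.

0, 1, 2, 6, 10

Build the Grundy sequence with g(k) = mex{g(k−s) : s ∈ {3, 7}, s ≤ k}:
g(0) = mex{} = 0
g(1) = mex{} = 0
g(2) = mex{} = 0
g(3) = mex{0} = 1
g(4) = mex{0} = 1
g(5) = mex{0} = 1
g(6) = mex{1} = 0
g(7) = mex{0,1} = 2
g(8) = mex{0,1} = 2
g(9) = mex{0} = 1
g(10) = mex{1,2} = 0
The P-positions (g = 0) in 0..10 are 0, 1, 2, 6, 10.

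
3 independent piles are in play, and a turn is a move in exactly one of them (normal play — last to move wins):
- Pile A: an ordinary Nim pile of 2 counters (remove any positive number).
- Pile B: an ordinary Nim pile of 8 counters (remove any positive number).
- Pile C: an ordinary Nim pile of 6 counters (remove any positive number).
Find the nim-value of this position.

12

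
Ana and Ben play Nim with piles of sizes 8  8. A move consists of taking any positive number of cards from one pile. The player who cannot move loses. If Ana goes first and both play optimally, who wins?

Ben wins

In binary:
  1000  (8)
  1000  (8)
  ----
  0000  (0)
The nim-sum is 0, so this is a P-position: the player to move is in a losing position under optimal play; Ana is about to move from it and so loses — Ben wins.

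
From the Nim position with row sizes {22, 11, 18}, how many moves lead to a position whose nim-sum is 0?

Compute the nim-sum pairwise:
22 ⊕ 11 = 29
29 ⊕ 18 = 15
The overall nim-sum is X = 15. A row of size p has a winning move iff p XOR X < p (reduce it to p XOR X).
  22: 22 XOR 15 = 25 ≥ 22 — no move.
  11: 11 XOR 15 = 4 < 11 — winning move (to 4).
  18: 18 XOR 15 = 29 ≥ 18 — no move.
That gives 1 winning move.

1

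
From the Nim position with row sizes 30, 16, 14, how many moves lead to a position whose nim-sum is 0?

Nim-sum: 30 ⊕ 16 ⊕ 14 = 0.
The nim-sum is already 0, so every move leaves a nonzero nim-sum — there are no winning moves.

0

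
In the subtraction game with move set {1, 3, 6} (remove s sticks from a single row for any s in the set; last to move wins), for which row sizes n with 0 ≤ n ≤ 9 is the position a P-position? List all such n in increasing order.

0, 2, 4, 9

Grundy values for subtraction set {1, 3, 6}:
g(0) = mex{} = 0
g(1) = mex{0} = 1
g(2) = mex{1} = 0
g(3) = mex{0} = 1
g(4) = mex{1} = 0
g(5) = mex{0} = 1
g(6) = mex{0,1} = 2
g(7) = mex{0,1,2} = 3
g(8) = mex{0,1,3} = 2
g(9) = mex{1,2} = 0
The P-positions (g = 0) in 0..9 are 0, 2, 4, 9.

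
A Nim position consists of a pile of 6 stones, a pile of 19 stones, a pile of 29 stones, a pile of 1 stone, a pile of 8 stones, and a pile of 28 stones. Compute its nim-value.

Compute the nim-sum pairwise:
6 ⊕ 19 = 21
21 ⊕ 29 = 8
8 ⊕ 1 = 9
9 ⊕ 8 = 1
1 ⊕ 28 = 29

29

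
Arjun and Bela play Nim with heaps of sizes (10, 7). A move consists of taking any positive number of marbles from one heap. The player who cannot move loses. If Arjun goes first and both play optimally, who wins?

Nim-sum: 10 ⊕ 7 = 13.
The nim-sum is 13 ≠ 0, so this is an N-position: the player to move can win; Arjun has a winning move.

Arjun wins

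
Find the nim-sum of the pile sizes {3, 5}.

6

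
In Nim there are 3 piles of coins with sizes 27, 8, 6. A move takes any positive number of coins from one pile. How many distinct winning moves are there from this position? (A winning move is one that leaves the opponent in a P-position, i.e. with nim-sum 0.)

1

In binary:
  11011  (27)
  01000  (8)
  00110  (6)
  -----
  10101  (21)
The overall nim-sum is X = 21. A pile of size p has a winning move iff p XOR X < p (reduce it to p XOR X).
  27: 27 XOR 21 = 14 < 27 — winning move (to 14).
  8: 8 XOR 21 = 29 ≥ 8 — no move.
  6: 6 XOR 21 = 19 ≥ 6 — no move.
That gives 1 winning move.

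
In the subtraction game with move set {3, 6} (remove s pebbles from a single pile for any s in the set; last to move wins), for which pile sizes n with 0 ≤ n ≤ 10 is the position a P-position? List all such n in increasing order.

Compute g(0), g(1), … for moves {3, 6}:
k:     0  1  2  3  4  5  6  7  8  9 10
g(k):  0  0  0  1  1  1  2  2  2  0  0
The P-positions (g = 0) in 0..10 are 0, 1, 2, 9, 10.

0, 1, 2, 9, 10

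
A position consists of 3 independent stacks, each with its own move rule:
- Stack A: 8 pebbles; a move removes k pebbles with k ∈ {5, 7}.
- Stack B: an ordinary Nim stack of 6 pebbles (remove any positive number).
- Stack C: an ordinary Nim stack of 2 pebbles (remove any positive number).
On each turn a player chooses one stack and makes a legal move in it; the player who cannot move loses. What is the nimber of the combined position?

5

For stack A, compute g(0), g(1), … with moves {5, 7}:
k:     0  1  2  3  4  5  6  7  8
g(k):  0  0  0  0  0  1  1  1  1
So g(8) = 1.
Stack B is a plain Nim stack of size 6, so its Grundy value is 6.
Stack C is a plain Nim stack of size 2, so its Grundy value is 2.
The value of a disjunctive sum is the nim-sum of the parts.
Combined value = 1 ⊕ 6 ⊕ 2 = 5.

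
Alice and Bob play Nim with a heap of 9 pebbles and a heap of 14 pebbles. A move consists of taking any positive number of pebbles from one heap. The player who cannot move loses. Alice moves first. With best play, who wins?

Alice wins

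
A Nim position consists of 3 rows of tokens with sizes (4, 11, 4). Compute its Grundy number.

Compute the nim-sum pairwise:
4 ⊕ 11 = 15
15 ⊕ 4 = 11

11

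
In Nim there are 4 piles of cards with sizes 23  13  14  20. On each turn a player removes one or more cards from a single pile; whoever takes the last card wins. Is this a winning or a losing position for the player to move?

Compute the nim-sum pairwise:
23 ^ 13 = 26
26 ^ 14 = 20
20 ^ 20 = 0
The nim-sum is 0, so this is a P-position: the player to move is in a losing position under optimal play.

Losing position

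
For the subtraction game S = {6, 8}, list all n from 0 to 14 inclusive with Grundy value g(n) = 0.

0, 1, 2, 3, 4, 5, 14

Grundy values for subtraction set {6, 8}:
g(0) = mex{} = 0
g(1) = mex{} = 0
g(2) = mex{} = 0
g(3) = mex{} = 0
g(4) = mex{} = 0
g(5) = mex{} = 0
g(6) = mex{0} = 1
g(7) = mex{0} = 1
g(8) = mex{0} = 1
g(9) = mex{0} = 1
g(10) = mex{0} = 1
g(11) = mex{0} = 1
g(12) = mex{0,1} = 2
g(13) = mex{0,1} = 2
g(14) = mex{1} = 0
The P-positions (g = 0) in 0..14 are 0, 1, 2, 3, 4, 5, 14.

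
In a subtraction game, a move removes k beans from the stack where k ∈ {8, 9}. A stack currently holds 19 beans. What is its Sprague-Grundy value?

0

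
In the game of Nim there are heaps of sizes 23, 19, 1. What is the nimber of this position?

Write each in binary and XOR column by column:
  10111  (23)
  10011  (19)
  00001  (1)
  -----
  00101  (5)

5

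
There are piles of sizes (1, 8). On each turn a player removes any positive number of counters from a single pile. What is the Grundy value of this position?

Compute the nim-sum pairwise:
1 XOR 8 = 9

9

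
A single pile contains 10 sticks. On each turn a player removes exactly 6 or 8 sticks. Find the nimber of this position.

Grundy values for subtraction set {6, 8}:
k:     0  1  2  3  4  5  6  7  8  9 10
g(k):  0  0  0  0  0  0  1  1  1  1  1
So g(10) = 1.

1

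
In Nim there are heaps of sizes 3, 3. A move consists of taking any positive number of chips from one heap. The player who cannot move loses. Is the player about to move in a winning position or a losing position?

Losing position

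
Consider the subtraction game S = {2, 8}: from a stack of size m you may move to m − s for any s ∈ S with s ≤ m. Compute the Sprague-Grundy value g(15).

0

Build the Grundy sequence with g(k) = mex{g(k−s) : s ∈ {2, 8}, s ≤ k}:
k:     0  1  2  3  4  5  6  7  8  9 10 11 12 13 14 15
g(k):  0  0  1  1  0  0  1  1  2  2  0  0  1  1  0  0
So g(15) = 0.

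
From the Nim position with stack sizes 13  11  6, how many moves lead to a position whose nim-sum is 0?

Compute the nim-sum pairwise:
13 ^ 11 = 6
6 ^ 6 = 0
The nim-sum is already 0, so every move leaves a nonzero nim-sum — there are no winning moves.

0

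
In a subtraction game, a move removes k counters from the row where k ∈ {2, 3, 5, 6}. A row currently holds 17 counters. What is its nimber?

0

Grundy values for subtraction set {2, 3, 5, 6}:
k:     0  1  2  3  4  5  6  7  8  9 10 11 12 13 14 15 16 17
g(k):  0  0  1  1  2  2  3  3  0  0  1  1  2  2  3  3  0  0
So g(17) = 0.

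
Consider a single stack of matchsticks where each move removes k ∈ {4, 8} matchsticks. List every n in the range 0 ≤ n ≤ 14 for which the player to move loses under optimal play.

0, 1, 2, 3, 12, 13, 14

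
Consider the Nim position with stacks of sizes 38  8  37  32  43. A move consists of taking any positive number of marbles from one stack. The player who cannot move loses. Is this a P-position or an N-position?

Nim-sum: 38 ^ 8 ^ 37 ^ 32 ^ 43 = 0.
The nim-sum is 0, so this is a P-position: the player to move is in a losing position under optimal play.

P-position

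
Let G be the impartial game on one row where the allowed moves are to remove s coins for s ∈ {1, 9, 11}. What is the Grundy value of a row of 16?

0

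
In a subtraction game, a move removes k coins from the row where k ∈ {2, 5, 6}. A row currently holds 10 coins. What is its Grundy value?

1

Compute g(0), g(1), … for moves {2, 5, 6}:
g(0) = mex{} = 0
g(1) = mex{} = 0
g(2) = mex{0} = 1
g(3) = mex{0} = 1
g(4) = mex{1} = 0
g(5) = mex{0,1} = 2
g(6) = mex{0} = 1
g(7) = mex{0,1,2} = 3
g(8) = mex{1} = 0
g(9) = mex{0,1,3} = 2
g(10) = mex{0,2} = 1
So g(10) = 1.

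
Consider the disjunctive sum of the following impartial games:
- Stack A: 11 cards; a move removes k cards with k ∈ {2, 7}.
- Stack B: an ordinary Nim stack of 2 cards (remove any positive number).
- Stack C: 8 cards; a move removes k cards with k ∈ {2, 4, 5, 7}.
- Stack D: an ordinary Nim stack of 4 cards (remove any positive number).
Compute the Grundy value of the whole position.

3

For stack A, compute g(0), g(1), … with moves {2, 7}:
k:     0  1  2  3  4  5  6  7  8  9 10 11
g(k):  0  0  1  1  0  0  1  1  2  0  0  1
So g(11) = 1.
Stack B is a plain Nim stack of size 2, so its Grundy value is 2.
Build the Grundy sequence for stack C with g(k) = mex{g(k−s) : s ∈ {2, 4, 5, 7}, s ≤ k}:
g(0) = mex{} = 0
g(1) = mex{} = 0
g(2) = mex{0} = 1
g(3) = mex{0} = 1
g(4) = mex{0,1} = 2
g(5) = mex{0,1} = 2
g(6) = mex{0,1,2} = 3
g(7) = mex{0,1,2} = 3
g(8) = mex{0,1,2,3} = 4
So g(8) = 4.
Stack D is a plain Nim stack of size 4, so its Grundy value is 4.
By the Sprague-Grundy theorem, the Grundy value of a sum of independent games is the XOR of the component values.
Combined value = 1 XOR 2 XOR 4 XOR 4 = 3.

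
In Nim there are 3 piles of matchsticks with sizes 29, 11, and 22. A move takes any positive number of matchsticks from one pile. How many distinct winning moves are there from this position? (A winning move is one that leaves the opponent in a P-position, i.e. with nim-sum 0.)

0

Bitwise XOR of the heap sizes:
  11101  (29)
  01011  (11)
  10110  (22)
  -----
  00000  (0)
The nim-sum is already 0, so every move leaves a nonzero nim-sum — there are no winning moves.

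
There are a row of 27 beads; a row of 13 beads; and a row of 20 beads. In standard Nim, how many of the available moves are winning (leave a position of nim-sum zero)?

Bitwise XOR of the heap sizes:
  11011  (27)
  01101  (13)
  10100  (20)
  -----
  00010  (2)
The overall nim-sum is X = 2. A row of size p has a winning move iff p XOR X < p (reduce it to p XOR X).
  27: 27 XOR 2 = 25 < 27 — winning move (to 25).
  13: 13 XOR 2 = 15 ≥ 13 — no move.
  20: 20 XOR 2 = 22 ≥ 20 — no move.
That gives 1 winning move.

1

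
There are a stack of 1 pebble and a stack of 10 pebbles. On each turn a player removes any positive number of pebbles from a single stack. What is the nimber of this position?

Compute the nim-sum pairwise:
1 XOR 10 = 11

11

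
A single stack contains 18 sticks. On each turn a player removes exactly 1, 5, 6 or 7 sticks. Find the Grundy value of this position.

Compute g(0), g(1), … for moves {1, 5, 6, 7}:
k:     0  1  2  3  4  5  6  7  8  9 10 11 12 13 14 15 16 17 18
g(k):  0  1  0  1  0  1  2  3  2  3  2  3  0  1  0  1  0  1  2
So g(18) = 2.

2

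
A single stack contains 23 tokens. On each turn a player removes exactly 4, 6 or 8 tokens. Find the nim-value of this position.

Compute g(0), g(1), … for moves {4, 6, 8}:
k:     0  1  2  3  4  5  6  7  8  9 10 11 12 13 14 15 16 17 18 19 20 21 22 23
g(k):  0  0  0  0  1  1  1  1  2  2  2  2  0  0  0  0  1  1  1  1  2  2  2  2
So g(23) = 2.

2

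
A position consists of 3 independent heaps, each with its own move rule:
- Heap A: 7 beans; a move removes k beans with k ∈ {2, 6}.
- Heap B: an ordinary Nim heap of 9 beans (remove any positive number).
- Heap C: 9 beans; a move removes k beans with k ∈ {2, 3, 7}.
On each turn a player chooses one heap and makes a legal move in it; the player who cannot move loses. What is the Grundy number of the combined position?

Grundy values for heap A (subtraction set {2, 6}):
g(0) = mex{} = 0
g(1) = mex{} = 0
g(2) = mex{0} = 1
g(3) = mex{0} = 1
g(4) = mex{1} = 0
g(5) = mex{1} = 0
g(6) = mex{0} = 1
g(7) = mex{0} = 1
So g(7) = 1.
Heap B is a plain Nim heap of size 9, so its Grundy value is 9.
Build the Grundy sequence for heap C with g(k) = mex{g(k−s) : s ∈ {2, 3, 7}, s ≤ k}:
k:     0  1  2  3  4  5  6  7  8  9
g(k):  0  0  1  1  2  0  0  1  1  2
So g(9) = 2.
The value of a disjunctive sum is the nim-sum of the parts.
Combined value = 1 XOR 9 XOR 2 = 10.

10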